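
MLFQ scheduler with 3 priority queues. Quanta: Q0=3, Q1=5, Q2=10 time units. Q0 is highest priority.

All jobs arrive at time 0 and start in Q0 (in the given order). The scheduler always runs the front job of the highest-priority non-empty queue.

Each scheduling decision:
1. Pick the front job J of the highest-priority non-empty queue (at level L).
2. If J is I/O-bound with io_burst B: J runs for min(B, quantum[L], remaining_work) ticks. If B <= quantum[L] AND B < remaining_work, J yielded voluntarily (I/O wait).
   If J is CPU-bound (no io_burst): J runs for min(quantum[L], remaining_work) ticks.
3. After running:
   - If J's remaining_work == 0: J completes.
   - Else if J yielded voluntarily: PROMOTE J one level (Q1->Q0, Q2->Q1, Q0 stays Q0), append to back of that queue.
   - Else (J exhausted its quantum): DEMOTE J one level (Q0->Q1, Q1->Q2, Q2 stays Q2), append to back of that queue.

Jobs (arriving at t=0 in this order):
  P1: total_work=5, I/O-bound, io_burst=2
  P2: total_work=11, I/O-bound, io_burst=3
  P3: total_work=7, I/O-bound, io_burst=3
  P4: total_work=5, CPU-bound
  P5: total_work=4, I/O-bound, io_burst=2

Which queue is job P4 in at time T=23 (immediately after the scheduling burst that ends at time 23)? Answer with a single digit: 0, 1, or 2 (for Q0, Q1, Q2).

t=0-2: P1@Q0 runs 2, rem=3, I/O yield, promote→Q0. Q0=[P2,P3,P4,P5,P1] Q1=[] Q2=[]
t=2-5: P2@Q0 runs 3, rem=8, I/O yield, promote→Q0. Q0=[P3,P4,P5,P1,P2] Q1=[] Q2=[]
t=5-8: P3@Q0 runs 3, rem=4, I/O yield, promote→Q0. Q0=[P4,P5,P1,P2,P3] Q1=[] Q2=[]
t=8-11: P4@Q0 runs 3, rem=2, quantum used, demote→Q1. Q0=[P5,P1,P2,P3] Q1=[P4] Q2=[]
t=11-13: P5@Q0 runs 2, rem=2, I/O yield, promote→Q0. Q0=[P1,P2,P3,P5] Q1=[P4] Q2=[]
t=13-15: P1@Q0 runs 2, rem=1, I/O yield, promote→Q0. Q0=[P2,P3,P5,P1] Q1=[P4] Q2=[]
t=15-18: P2@Q0 runs 3, rem=5, I/O yield, promote→Q0. Q0=[P3,P5,P1,P2] Q1=[P4] Q2=[]
t=18-21: P3@Q0 runs 3, rem=1, I/O yield, promote→Q0. Q0=[P5,P1,P2,P3] Q1=[P4] Q2=[]
t=21-23: P5@Q0 runs 2, rem=0, completes. Q0=[P1,P2,P3] Q1=[P4] Q2=[]
t=23-24: P1@Q0 runs 1, rem=0, completes. Q0=[P2,P3] Q1=[P4] Q2=[]
t=24-27: P2@Q0 runs 3, rem=2, I/O yield, promote→Q0. Q0=[P3,P2] Q1=[P4] Q2=[]
t=27-28: P3@Q0 runs 1, rem=0, completes. Q0=[P2] Q1=[P4] Q2=[]
t=28-30: P2@Q0 runs 2, rem=0, completes. Q0=[] Q1=[P4] Q2=[]
t=30-32: P4@Q1 runs 2, rem=0, completes. Q0=[] Q1=[] Q2=[]

Answer: 1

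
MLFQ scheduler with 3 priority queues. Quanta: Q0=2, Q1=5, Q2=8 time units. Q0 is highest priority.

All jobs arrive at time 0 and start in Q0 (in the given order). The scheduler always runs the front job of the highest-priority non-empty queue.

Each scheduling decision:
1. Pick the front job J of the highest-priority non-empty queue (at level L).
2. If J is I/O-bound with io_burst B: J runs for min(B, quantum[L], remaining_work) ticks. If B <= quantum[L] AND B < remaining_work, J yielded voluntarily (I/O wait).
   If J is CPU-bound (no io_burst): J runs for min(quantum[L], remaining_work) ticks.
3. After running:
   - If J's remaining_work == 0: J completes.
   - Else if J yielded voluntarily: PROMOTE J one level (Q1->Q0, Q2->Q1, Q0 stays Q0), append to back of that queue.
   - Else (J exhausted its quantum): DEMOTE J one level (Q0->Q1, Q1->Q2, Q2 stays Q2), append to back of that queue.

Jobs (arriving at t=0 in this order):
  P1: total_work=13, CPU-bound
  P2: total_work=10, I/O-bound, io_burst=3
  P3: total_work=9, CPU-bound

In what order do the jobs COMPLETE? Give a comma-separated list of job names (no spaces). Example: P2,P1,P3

t=0-2: P1@Q0 runs 2, rem=11, quantum used, demote→Q1. Q0=[P2,P3] Q1=[P1] Q2=[]
t=2-4: P2@Q0 runs 2, rem=8, quantum used, demote→Q1. Q0=[P3] Q1=[P1,P2] Q2=[]
t=4-6: P3@Q0 runs 2, rem=7, quantum used, demote→Q1. Q0=[] Q1=[P1,P2,P3] Q2=[]
t=6-11: P1@Q1 runs 5, rem=6, quantum used, demote→Q2. Q0=[] Q1=[P2,P3] Q2=[P1]
t=11-14: P2@Q1 runs 3, rem=5, I/O yield, promote→Q0. Q0=[P2] Q1=[P3] Q2=[P1]
t=14-16: P2@Q0 runs 2, rem=3, quantum used, demote→Q1. Q0=[] Q1=[P3,P2] Q2=[P1]
t=16-21: P3@Q1 runs 5, rem=2, quantum used, demote→Q2. Q0=[] Q1=[P2] Q2=[P1,P3]
t=21-24: P2@Q1 runs 3, rem=0, completes. Q0=[] Q1=[] Q2=[P1,P3]
t=24-30: P1@Q2 runs 6, rem=0, completes. Q0=[] Q1=[] Q2=[P3]
t=30-32: P3@Q2 runs 2, rem=0, completes. Q0=[] Q1=[] Q2=[]

Answer: P2,P1,P3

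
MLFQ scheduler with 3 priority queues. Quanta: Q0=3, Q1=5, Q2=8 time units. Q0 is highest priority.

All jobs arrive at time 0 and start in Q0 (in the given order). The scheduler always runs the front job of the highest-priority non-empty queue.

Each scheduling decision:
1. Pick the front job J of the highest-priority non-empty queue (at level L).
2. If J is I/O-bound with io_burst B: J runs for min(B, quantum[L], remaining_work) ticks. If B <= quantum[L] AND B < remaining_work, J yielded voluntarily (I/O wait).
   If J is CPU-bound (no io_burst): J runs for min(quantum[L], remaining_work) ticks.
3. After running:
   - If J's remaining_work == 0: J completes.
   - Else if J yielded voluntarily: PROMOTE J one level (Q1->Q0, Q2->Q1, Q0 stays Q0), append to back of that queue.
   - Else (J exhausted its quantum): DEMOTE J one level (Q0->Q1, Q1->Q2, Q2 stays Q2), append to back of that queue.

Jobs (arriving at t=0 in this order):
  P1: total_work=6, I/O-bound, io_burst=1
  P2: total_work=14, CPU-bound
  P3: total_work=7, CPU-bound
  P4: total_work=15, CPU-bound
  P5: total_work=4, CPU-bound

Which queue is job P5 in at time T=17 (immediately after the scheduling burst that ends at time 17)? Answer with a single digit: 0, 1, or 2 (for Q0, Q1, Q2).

Answer: 1

Derivation:
t=0-1: P1@Q0 runs 1, rem=5, I/O yield, promote→Q0. Q0=[P2,P3,P4,P5,P1] Q1=[] Q2=[]
t=1-4: P2@Q0 runs 3, rem=11, quantum used, demote→Q1. Q0=[P3,P4,P5,P1] Q1=[P2] Q2=[]
t=4-7: P3@Q0 runs 3, rem=4, quantum used, demote→Q1. Q0=[P4,P5,P1] Q1=[P2,P3] Q2=[]
t=7-10: P4@Q0 runs 3, rem=12, quantum used, demote→Q1. Q0=[P5,P1] Q1=[P2,P3,P4] Q2=[]
t=10-13: P5@Q0 runs 3, rem=1, quantum used, demote→Q1. Q0=[P1] Q1=[P2,P3,P4,P5] Q2=[]
t=13-14: P1@Q0 runs 1, rem=4, I/O yield, promote→Q0. Q0=[P1] Q1=[P2,P3,P4,P5] Q2=[]
t=14-15: P1@Q0 runs 1, rem=3, I/O yield, promote→Q0. Q0=[P1] Q1=[P2,P3,P4,P5] Q2=[]
t=15-16: P1@Q0 runs 1, rem=2, I/O yield, promote→Q0. Q0=[P1] Q1=[P2,P3,P4,P5] Q2=[]
t=16-17: P1@Q0 runs 1, rem=1, I/O yield, promote→Q0. Q0=[P1] Q1=[P2,P3,P4,P5] Q2=[]
t=17-18: P1@Q0 runs 1, rem=0, completes. Q0=[] Q1=[P2,P3,P4,P5] Q2=[]
t=18-23: P2@Q1 runs 5, rem=6, quantum used, demote→Q2. Q0=[] Q1=[P3,P4,P5] Q2=[P2]
t=23-27: P3@Q1 runs 4, rem=0, completes. Q0=[] Q1=[P4,P5] Q2=[P2]
t=27-32: P4@Q1 runs 5, rem=7, quantum used, demote→Q2. Q0=[] Q1=[P5] Q2=[P2,P4]
t=32-33: P5@Q1 runs 1, rem=0, completes. Q0=[] Q1=[] Q2=[P2,P4]
t=33-39: P2@Q2 runs 6, rem=0, completes. Q0=[] Q1=[] Q2=[P4]
t=39-46: P4@Q2 runs 7, rem=0, completes. Q0=[] Q1=[] Q2=[]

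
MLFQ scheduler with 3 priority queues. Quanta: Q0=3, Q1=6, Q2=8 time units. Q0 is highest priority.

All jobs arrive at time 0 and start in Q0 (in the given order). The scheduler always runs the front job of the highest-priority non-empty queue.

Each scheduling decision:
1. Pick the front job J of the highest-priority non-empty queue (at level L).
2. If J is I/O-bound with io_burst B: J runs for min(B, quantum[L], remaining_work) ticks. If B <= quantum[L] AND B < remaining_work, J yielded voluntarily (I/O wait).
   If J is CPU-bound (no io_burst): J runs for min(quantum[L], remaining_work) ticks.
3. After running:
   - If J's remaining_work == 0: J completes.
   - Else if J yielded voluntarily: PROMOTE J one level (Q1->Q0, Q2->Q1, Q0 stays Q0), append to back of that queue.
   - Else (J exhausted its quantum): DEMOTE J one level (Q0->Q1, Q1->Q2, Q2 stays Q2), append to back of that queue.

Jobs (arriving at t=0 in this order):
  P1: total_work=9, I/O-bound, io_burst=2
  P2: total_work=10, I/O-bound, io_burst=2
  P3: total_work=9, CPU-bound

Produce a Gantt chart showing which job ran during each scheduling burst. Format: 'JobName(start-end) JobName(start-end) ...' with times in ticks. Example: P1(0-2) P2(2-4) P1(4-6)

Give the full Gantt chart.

Answer: P1(0-2) P2(2-4) P3(4-7) P1(7-9) P2(9-11) P1(11-13) P2(13-15) P1(15-17) P2(17-19) P1(19-20) P2(20-22) P3(22-28)

Derivation:
t=0-2: P1@Q0 runs 2, rem=7, I/O yield, promote→Q0. Q0=[P2,P3,P1] Q1=[] Q2=[]
t=2-4: P2@Q0 runs 2, rem=8, I/O yield, promote→Q0. Q0=[P3,P1,P2] Q1=[] Q2=[]
t=4-7: P3@Q0 runs 3, rem=6, quantum used, demote→Q1. Q0=[P1,P2] Q1=[P3] Q2=[]
t=7-9: P1@Q0 runs 2, rem=5, I/O yield, promote→Q0. Q0=[P2,P1] Q1=[P3] Q2=[]
t=9-11: P2@Q0 runs 2, rem=6, I/O yield, promote→Q0. Q0=[P1,P2] Q1=[P3] Q2=[]
t=11-13: P1@Q0 runs 2, rem=3, I/O yield, promote→Q0. Q0=[P2,P1] Q1=[P3] Q2=[]
t=13-15: P2@Q0 runs 2, rem=4, I/O yield, promote→Q0. Q0=[P1,P2] Q1=[P3] Q2=[]
t=15-17: P1@Q0 runs 2, rem=1, I/O yield, promote→Q0. Q0=[P2,P1] Q1=[P3] Q2=[]
t=17-19: P2@Q0 runs 2, rem=2, I/O yield, promote→Q0. Q0=[P1,P2] Q1=[P3] Q2=[]
t=19-20: P1@Q0 runs 1, rem=0, completes. Q0=[P2] Q1=[P3] Q2=[]
t=20-22: P2@Q0 runs 2, rem=0, completes. Q0=[] Q1=[P3] Q2=[]
t=22-28: P3@Q1 runs 6, rem=0, completes. Q0=[] Q1=[] Q2=[]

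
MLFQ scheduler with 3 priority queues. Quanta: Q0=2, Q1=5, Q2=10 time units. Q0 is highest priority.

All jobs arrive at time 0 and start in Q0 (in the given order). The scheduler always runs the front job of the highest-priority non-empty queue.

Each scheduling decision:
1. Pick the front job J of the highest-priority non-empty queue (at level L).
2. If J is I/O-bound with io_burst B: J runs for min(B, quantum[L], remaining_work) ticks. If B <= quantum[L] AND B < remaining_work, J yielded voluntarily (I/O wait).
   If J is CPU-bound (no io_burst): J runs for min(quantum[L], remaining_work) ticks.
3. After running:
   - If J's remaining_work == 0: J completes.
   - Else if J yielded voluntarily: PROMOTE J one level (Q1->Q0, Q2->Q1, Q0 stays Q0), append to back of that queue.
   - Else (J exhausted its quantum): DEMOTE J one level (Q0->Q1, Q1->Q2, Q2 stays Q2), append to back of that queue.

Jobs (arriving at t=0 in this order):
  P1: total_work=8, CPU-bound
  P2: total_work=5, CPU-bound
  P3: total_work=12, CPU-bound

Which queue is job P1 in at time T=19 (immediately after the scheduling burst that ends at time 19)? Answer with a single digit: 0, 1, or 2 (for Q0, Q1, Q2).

t=0-2: P1@Q0 runs 2, rem=6, quantum used, demote→Q1. Q0=[P2,P3] Q1=[P1] Q2=[]
t=2-4: P2@Q0 runs 2, rem=3, quantum used, demote→Q1. Q0=[P3] Q1=[P1,P2] Q2=[]
t=4-6: P3@Q0 runs 2, rem=10, quantum used, demote→Q1. Q0=[] Q1=[P1,P2,P3] Q2=[]
t=6-11: P1@Q1 runs 5, rem=1, quantum used, demote→Q2. Q0=[] Q1=[P2,P3] Q2=[P1]
t=11-14: P2@Q1 runs 3, rem=0, completes. Q0=[] Q1=[P3] Q2=[P1]
t=14-19: P3@Q1 runs 5, rem=5, quantum used, demote→Q2. Q0=[] Q1=[] Q2=[P1,P3]
t=19-20: P1@Q2 runs 1, rem=0, completes. Q0=[] Q1=[] Q2=[P3]
t=20-25: P3@Q2 runs 5, rem=0, completes. Q0=[] Q1=[] Q2=[]

Answer: 2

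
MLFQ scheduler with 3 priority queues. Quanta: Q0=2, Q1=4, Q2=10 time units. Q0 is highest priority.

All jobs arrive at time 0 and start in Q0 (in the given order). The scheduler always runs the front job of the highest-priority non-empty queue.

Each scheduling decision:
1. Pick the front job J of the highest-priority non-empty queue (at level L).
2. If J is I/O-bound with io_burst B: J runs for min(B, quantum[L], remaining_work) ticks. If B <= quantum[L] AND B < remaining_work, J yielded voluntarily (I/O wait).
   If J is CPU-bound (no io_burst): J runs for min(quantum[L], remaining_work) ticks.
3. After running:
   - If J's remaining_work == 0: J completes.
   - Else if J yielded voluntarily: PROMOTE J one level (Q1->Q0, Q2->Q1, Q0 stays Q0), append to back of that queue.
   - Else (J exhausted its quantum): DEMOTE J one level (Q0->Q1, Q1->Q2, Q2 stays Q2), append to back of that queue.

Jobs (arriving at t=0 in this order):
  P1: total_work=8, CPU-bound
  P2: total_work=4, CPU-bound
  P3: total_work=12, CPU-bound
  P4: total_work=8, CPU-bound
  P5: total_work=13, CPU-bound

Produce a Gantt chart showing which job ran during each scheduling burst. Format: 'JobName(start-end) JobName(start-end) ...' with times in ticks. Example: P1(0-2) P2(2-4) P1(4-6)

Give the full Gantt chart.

Answer: P1(0-2) P2(2-4) P3(4-6) P4(6-8) P5(8-10) P1(10-14) P2(14-16) P3(16-20) P4(20-24) P5(24-28) P1(28-30) P3(30-36) P4(36-38) P5(38-45)

Derivation:
t=0-2: P1@Q0 runs 2, rem=6, quantum used, demote→Q1. Q0=[P2,P3,P4,P5] Q1=[P1] Q2=[]
t=2-4: P2@Q0 runs 2, rem=2, quantum used, demote→Q1. Q0=[P3,P4,P5] Q1=[P1,P2] Q2=[]
t=4-6: P3@Q0 runs 2, rem=10, quantum used, demote→Q1. Q0=[P4,P5] Q1=[P1,P2,P3] Q2=[]
t=6-8: P4@Q0 runs 2, rem=6, quantum used, demote→Q1. Q0=[P5] Q1=[P1,P2,P3,P4] Q2=[]
t=8-10: P5@Q0 runs 2, rem=11, quantum used, demote→Q1. Q0=[] Q1=[P1,P2,P3,P4,P5] Q2=[]
t=10-14: P1@Q1 runs 4, rem=2, quantum used, demote→Q2. Q0=[] Q1=[P2,P3,P4,P5] Q2=[P1]
t=14-16: P2@Q1 runs 2, rem=0, completes. Q0=[] Q1=[P3,P4,P5] Q2=[P1]
t=16-20: P3@Q1 runs 4, rem=6, quantum used, demote→Q2. Q0=[] Q1=[P4,P5] Q2=[P1,P3]
t=20-24: P4@Q1 runs 4, rem=2, quantum used, demote→Q2. Q0=[] Q1=[P5] Q2=[P1,P3,P4]
t=24-28: P5@Q1 runs 4, rem=7, quantum used, demote→Q2. Q0=[] Q1=[] Q2=[P1,P3,P4,P5]
t=28-30: P1@Q2 runs 2, rem=0, completes. Q0=[] Q1=[] Q2=[P3,P4,P5]
t=30-36: P3@Q2 runs 6, rem=0, completes. Q0=[] Q1=[] Q2=[P4,P5]
t=36-38: P4@Q2 runs 2, rem=0, completes. Q0=[] Q1=[] Q2=[P5]
t=38-45: P5@Q2 runs 7, rem=0, completes. Q0=[] Q1=[] Q2=[]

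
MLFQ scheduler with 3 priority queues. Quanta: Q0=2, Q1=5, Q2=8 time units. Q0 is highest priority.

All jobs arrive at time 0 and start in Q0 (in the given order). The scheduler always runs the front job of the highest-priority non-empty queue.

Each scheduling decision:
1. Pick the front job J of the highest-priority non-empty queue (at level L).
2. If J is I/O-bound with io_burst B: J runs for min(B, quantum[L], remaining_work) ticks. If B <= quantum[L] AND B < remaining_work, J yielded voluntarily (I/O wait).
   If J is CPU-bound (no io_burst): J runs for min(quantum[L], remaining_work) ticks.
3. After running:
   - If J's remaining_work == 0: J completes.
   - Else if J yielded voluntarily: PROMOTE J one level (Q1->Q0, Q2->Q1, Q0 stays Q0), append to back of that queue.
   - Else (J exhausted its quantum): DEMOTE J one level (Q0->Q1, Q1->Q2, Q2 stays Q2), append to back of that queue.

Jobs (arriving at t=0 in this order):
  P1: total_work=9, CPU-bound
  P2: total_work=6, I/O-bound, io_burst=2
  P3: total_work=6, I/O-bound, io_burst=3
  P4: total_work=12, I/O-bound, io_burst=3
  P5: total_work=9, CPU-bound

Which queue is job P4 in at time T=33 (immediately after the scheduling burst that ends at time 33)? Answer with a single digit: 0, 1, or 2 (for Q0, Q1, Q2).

t=0-2: P1@Q0 runs 2, rem=7, quantum used, demote→Q1. Q0=[P2,P3,P4,P5] Q1=[P1] Q2=[]
t=2-4: P2@Q0 runs 2, rem=4, I/O yield, promote→Q0. Q0=[P3,P4,P5,P2] Q1=[P1] Q2=[]
t=4-6: P3@Q0 runs 2, rem=4, quantum used, demote→Q1. Q0=[P4,P5,P2] Q1=[P1,P3] Q2=[]
t=6-8: P4@Q0 runs 2, rem=10, quantum used, demote→Q1. Q0=[P5,P2] Q1=[P1,P3,P4] Q2=[]
t=8-10: P5@Q0 runs 2, rem=7, quantum used, demote→Q1. Q0=[P2] Q1=[P1,P3,P4,P5] Q2=[]
t=10-12: P2@Q0 runs 2, rem=2, I/O yield, promote→Q0. Q0=[P2] Q1=[P1,P3,P4,P5] Q2=[]
t=12-14: P2@Q0 runs 2, rem=0, completes. Q0=[] Q1=[P1,P3,P4,P5] Q2=[]
t=14-19: P1@Q1 runs 5, rem=2, quantum used, demote→Q2. Q0=[] Q1=[P3,P4,P5] Q2=[P1]
t=19-22: P3@Q1 runs 3, rem=1, I/O yield, promote→Q0. Q0=[P3] Q1=[P4,P5] Q2=[P1]
t=22-23: P3@Q0 runs 1, rem=0, completes. Q0=[] Q1=[P4,P5] Q2=[P1]
t=23-26: P4@Q1 runs 3, rem=7, I/O yield, promote→Q0. Q0=[P4] Q1=[P5] Q2=[P1]
t=26-28: P4@Q0 runs 2, rem=5, quantum used, demote→Q1. Q0=[] Q1=[P5,P4] Q2=[P1]
t=28-33: P5@Q1 runs 5, rem=2, quantum used, demote→Q2. Q0=[] Q1=[P4] Q2=[P1,P5]
t=33-36: P4@Q1 runs 3, rem=2, I/O yield, promote→Q0. Q0=[P4] Q1=[] Q2=[P1,P5]
t=36-38: P4@Q0 runs 2, rem=0, completes. Q0=[] Q1=[] Q2=[P1,P5]
t=38-40: P1@Q2 runs 2, rem=0, completes. Q0=[] Q1=[] Q2=[P5]
t=40-42: P5@Q2 runs 2, rem=0, completes. Q0=[] Q1=[] Q2=[]

Answer: 1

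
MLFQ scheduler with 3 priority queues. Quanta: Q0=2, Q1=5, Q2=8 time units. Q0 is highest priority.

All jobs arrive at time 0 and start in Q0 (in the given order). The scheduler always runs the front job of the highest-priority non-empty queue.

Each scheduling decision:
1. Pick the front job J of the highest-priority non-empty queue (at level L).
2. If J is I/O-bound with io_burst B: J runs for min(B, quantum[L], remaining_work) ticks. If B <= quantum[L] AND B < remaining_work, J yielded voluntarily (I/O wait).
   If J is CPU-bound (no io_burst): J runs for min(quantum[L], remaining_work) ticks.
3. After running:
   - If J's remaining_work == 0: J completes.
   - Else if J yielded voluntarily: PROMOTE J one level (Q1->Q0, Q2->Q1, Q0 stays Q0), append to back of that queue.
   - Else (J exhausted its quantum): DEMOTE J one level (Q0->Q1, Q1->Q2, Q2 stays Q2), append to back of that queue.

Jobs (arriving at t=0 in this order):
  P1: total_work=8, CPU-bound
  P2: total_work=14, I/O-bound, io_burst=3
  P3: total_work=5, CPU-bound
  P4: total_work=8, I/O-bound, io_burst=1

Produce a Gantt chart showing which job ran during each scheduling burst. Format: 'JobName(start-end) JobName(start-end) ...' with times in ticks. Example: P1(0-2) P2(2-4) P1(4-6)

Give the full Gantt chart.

Answer: P1(0-2) P2(2-4) P3(4-6) P4(6-7) P4(7-8) P4(8-9) P4(9-10) P4(10-11) P4(11-12) P4(12-13) P4(13-14) P1(14-19) P2(19-22) P2(22-24) P3(24-27) P2(27-30) P2(30-32) P2(32-34) P1(34-35)

Derivation:
t=0-2: P1@Q0 runs 2, rem=6, quantum used, demote→Q1. Q0=[P2,P3,P4] Q1=[P1] Q2=[]
t=2-4: P2@Q0 runs 2, rem=12, quantum used, demote→Q1. Q0=[P3,P4] Q1=[P1,P2] Q2=[]
t=4-6: P3@Q0 runs 2, rem=3, quantum used, demote→Q1. Q0=[P4] Q1=[P1,P2,P3] Q2=[]
t=6-7: P4@Q0 runs 1, rem=7, I/O yield, promote→Q0. Q0=[P4] Q1=[P1,P2,P3] Q2=[]
t=7-8: P4@Q0 runs 1, rem=6, I/O yield, promote→Q0. Q0=[P4] Q1=[P1,P2,P3] Q2=[]
t=8-9: P4@Q0 runs 1, rem=5, I/O yield, promote→Q0. Q0=[P4] Q1=[P1,P2,P3] Q2=[]
t=9-10: P4@Q0 runs 1, rem=4, I/O yield, promote→Q0. Q0=[P4] Q1=[P1,P2,P3] Q2=[]
t=10-11: P4@Q0 runs 1, rem=3, I/O yield, promote→Q0. Q0=[P4] Q1=[P1,P2,P3] Q2=[]
t=11-12: P4@Q0 runs 1, rem=2, I/O yield, promote→Q0. Q0=[P4] Q1=[P1,P2,P3] Q2=[]
t=12-13: P4@Q0 runs 1, rem=1, I/O yield, promote→Q0. Q0=[P4] Q1=[P1,P2,P3] Q2=[]
t=13-14: P4@Q0 runs 1, rem=0, completes. Q0=[] Q1=[P1,P2,P3] Q2=[]
t=14-19: P1@Q1 runs 5, rem=1, quantum used, demote→Q2. Q0=[] Q1=[P2,P3] Q2=[P1]
t=19-22: P2@Q1 runs 3, rem=9, I/O yield, promote→Q0. Q0=[P2] Q1=[P3] Q2=[P1]
t=22-24: P2@Q0 runs 2, rem=7, quantum used, demote→Q1. Q0=[] Q1=[P3,P2] Q2=[P1]
t=24-27: P3@Q1 runs 3, rem=0, completes. Q0=[] Q1=[P2] Q2=[P1]
t=27-30: P2@Q1 runs 3, rem=4, I/O yield, promote→Q0. Q0=[P2] Q1=[] Q2=[P1]
t=30-32: P2@Q0 runs 2, rem=2, quantum used, demote→Q1. Q0=[] Q1=[P2] Q2=[P1]
t=32-34: P2@Q1 runs 2, rem=0, completes. Q0=[] Q1=[] Q2=[P1]
t=34-35: P1@Q2 runs 1, rem=0, completes. Q0=[] Q1=[] Q2=[]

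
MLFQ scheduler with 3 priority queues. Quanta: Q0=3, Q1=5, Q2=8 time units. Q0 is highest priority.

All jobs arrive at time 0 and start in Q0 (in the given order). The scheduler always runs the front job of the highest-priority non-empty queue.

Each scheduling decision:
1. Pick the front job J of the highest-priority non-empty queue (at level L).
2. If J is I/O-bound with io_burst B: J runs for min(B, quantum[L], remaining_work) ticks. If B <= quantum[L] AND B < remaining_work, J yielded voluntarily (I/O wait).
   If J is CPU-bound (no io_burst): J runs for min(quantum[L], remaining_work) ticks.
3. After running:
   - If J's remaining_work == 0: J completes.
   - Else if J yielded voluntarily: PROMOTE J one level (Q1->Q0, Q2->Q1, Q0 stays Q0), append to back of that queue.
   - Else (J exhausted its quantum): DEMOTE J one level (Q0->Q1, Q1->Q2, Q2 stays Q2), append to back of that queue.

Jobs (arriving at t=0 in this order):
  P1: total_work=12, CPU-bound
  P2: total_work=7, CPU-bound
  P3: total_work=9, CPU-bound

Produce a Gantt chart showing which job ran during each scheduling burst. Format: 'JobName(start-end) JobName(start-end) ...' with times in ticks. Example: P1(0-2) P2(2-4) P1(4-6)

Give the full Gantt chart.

Answer: P1(0-3) P2(3-6) P3(6-9) P1(9-14) P2(14-18) P3(18-23) P1(23-27) P3(27-28)

Derivation:
t=0-3: P1@Q0 runs 3, rem=9, quantum used, demote→Q1. Q0=[P2,P3] Q1=[P1] Q2=[]
t=3-6: P2@Q0 runs 3, rem=4, quantum used, demote→Q1. Q0=[P3] Q1=[P1,P2] Q2=[]
t=6-9: P3@Q0 runs 3, rem=6, quantum used, demote→Q1. Q0=[] Q1=[P1,P2,P3] Q2=[]
t=9-14: P1@Q1 runs 5, rem=4, quantum used, demote→Q2. Q0=[] Q1=[P2,P3] Q2=[P1]
t=14-18: P2@Q1 runs 4, rem=0, completes. Q0=[] Q1=[P3] Q2=[P1]
t=18-23: P3@Q1 runs 5, rem=1, quantum used, demote→Q2. Q0=[] Q1=[] Q2=[P1,P3]
t=23-27: P1@Q2 runs 4, rem=0, completes. Q0=[] Q1=[] Q2=[P3]
t=27-28: P3@Q2 runs 1, rem=0, completes. Q0=[] Q1=[] Q2=[]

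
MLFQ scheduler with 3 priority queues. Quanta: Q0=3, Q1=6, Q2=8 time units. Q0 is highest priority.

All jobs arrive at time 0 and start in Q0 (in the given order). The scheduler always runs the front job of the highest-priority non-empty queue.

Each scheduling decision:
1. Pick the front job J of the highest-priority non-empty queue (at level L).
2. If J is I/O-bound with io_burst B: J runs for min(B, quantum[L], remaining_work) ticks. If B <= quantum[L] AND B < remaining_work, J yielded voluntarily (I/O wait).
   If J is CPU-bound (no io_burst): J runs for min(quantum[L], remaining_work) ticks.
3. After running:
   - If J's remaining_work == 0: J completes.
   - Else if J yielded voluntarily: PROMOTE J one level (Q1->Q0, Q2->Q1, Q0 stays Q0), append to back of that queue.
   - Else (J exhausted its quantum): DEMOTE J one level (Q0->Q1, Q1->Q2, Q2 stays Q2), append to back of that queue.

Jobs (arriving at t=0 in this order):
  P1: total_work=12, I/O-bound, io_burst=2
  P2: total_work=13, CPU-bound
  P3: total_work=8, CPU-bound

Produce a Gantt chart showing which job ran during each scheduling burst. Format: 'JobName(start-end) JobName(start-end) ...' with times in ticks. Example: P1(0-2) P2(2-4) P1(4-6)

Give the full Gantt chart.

t=0-2: P1@Q0 runs 2, rem=10, I/O yield, promote→Q0. Q0=[P2,P3,P1] Q1=[] Q2=[]
t=2-5: P2@Q0 runs 3, rem=10, quantum used, demote→Q1. Q0=[P3,P1] Q1=[P2] Q2=[]
t=5-8: P3@Q0 runs 3, rem=5, quantum used, demote→Q1. Q0=[P1] Q1=[P2,P3] Q2=[]
t=8-10: P1@Q0 runs 2, rem=8, I/O yield, promote→Q0. Q0=[P1] Q1=[P2,P3] Q2=[]
t=10-12: P1@Q0 runs 2, rem=6, I/O yield, promote→Q0. Q0=[P1] Q1=[P2,P3] Q2=[]
t=12-14: P1@Q0 runs 2, rem=4, I/O yield, promote→Q0. Q0=[P1] Q1=[P2,P3] Q2=[]
t=14-16: P1@Q0 runs 2, rem=2, I/O yield, promote→Q0. Q0=[P1] Q1=[P2,P3] Q2=[]
t=16-18: P1@Q0 runs 2, rem=0, completes. Q0=[] Q1=[P2,P3] Q2=[]
t=18-24: P2@Q1 runs 6, rem=4, quantum used, demote→Q2. Q0=[] Q1=[P3] Q2=[P2]
t=24-29: P3@Q1 runs 5, rem=0, completes. Q0=[] Q1=[] Q2=[P2]
t=29-33: P2@Q2 runs 4, rem=0, completes. Q0=[] Q1=[] Q2=[]

Answer: P1(0-2) P2(2-5) P3(5-8) P1(8-10) P1(10-12) P1(12-14) P1(14-16) P1(16-18) P2(18-24) P3(24-29) P2(29-33)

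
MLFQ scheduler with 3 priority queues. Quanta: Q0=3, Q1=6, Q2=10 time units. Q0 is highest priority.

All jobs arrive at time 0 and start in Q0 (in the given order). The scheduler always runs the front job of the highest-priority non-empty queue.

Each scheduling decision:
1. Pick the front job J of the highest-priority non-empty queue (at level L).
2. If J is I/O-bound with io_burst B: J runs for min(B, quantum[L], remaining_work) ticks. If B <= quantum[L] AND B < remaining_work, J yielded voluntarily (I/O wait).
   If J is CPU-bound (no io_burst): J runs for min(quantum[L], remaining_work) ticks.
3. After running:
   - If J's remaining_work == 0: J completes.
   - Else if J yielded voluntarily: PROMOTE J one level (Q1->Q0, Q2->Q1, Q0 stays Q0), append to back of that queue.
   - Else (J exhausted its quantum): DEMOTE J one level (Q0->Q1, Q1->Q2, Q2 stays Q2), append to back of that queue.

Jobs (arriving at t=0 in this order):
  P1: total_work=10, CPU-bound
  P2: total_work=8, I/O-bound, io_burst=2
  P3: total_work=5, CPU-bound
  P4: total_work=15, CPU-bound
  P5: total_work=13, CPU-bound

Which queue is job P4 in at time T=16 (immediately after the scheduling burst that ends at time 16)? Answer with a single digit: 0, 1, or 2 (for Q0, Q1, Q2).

Answer: 1

Derivation:
t=0-3: P1@Q0 runs 3, rem=7, quantum used, demote→Q1. Q0=[P2,P3,P4,P5] Q1=[P1] Q2=[]
t=3-5: P2@Q0 runs 2, rem=6, I/O yield, promote→Q0. Q0=[P3,P4,P5,P2] Q1=[P1] Q2=[]
t=5-8: P3@Q0 runs 3, rem=2, quantum used, demote→Q1. Q0=[P4,P5,P2] Q1=[P1,P3] Q2=[]
t=8-11: P4@Q0 runs 3, rem=12, quantum used, demote→Q1. Q0=[P5,P2] Q1=[P1,P3,P4] Q2=[]
t=11-14: P5@Q0 runs 3, rem=10, quantum used, demote→Q1. Q0=[P2] Q1=[P1,P3,P4,P5] Q2=[]
t=14-16: P2@Q0 runs 2, rem=4, I/O yield, promote→Q0. Q0=[P2] Q1=[P1,P3,P4,P5] Q2=[]
t=16-18: P2@Q0 runs 2, rem=2, I/O yield, promote→Q0. Q0=[P2] Q1=[P1,P3,P4,P5] Q2=[]
t=18-20: P2@Q0 runs 2, rem=0, completes. Q0=[] Q1=[P1,P3,P4,P5] Q2=[]
t=20-26: P1@Q1 runs 6, rem=1, quantum used, demote→Q2. Q0=[] Q1=[P3,P4,P5] Q2=[P1]
t=26-28: P3@Q1 runs 2, rem=0, completes. Q0=[] Q1=[P4,P5] Q2=[P1]
t=28-34: P4@Q1 runs 6, rem=6, quantum used, demote→Q2. Q0=[] Q1=[P5] Q2=[P1,P4]
t=34-40: P5@Q1 runs 6, rem=4, quantum used, demote→Q2. Q0=[] Q1=[] Q2=[P1,P4,P5]
t=40-41: P1@Q2 runs 1, rem=0, completes. Q0=[] Q1=[] Q2=[P4,P5]
t=41-47: P4@Q2 runs 6, rem=0, completes. Q0=[] Q1=[] Q2=[P5]
t=47-51: P5@Q2 runs 4, rem=0, completes. Q0=[] Q1=[] Q2=[]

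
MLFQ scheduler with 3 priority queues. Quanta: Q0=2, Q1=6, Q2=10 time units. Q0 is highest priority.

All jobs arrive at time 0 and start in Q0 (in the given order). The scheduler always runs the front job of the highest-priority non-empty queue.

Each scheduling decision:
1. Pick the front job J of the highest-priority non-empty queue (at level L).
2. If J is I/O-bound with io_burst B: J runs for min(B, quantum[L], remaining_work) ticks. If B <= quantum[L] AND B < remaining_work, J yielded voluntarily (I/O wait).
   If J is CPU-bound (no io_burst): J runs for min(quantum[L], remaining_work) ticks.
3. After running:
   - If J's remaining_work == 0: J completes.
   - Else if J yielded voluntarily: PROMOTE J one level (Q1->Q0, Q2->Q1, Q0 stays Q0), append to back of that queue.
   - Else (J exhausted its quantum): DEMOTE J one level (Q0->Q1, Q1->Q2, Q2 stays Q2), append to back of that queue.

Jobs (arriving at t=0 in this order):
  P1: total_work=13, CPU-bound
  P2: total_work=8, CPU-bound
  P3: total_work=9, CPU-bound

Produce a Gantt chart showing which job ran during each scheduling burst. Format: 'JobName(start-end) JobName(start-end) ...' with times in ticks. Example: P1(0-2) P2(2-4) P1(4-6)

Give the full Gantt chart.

t=0-2: P1@Q0 runs 2, rem=11, quantum used, demote→Q1. Q0=[P2,P3] Q1=[P1] Q2=[]
t=2-4: P2@Q0 runs 2, rem=6, quantum used, demote→Q1. Q0=[P3] Q1=[P1,P2] Q2=[]
t=4-6: P3@Q0 runs 2, rem=7, quantum used, demote→Q1. Q0=[] Q1=[P1,P2,P3] Q2=[]
t=6-12: P1@Q1 runs 6, rem=5, quantum used, demote→Q2. Q0=[] Q1=[P2,P3] Q2=[P1]
t=12-18: P2@Q1 runs 6, rem=0, completes. Q0=[] Q1=[P3] Q2=[P1]
t=18-24: P3@Q1 runs 6, rem=1, quantum used, demote→Q2. Q0=[] Q1=[] Q2=[P1,P3]
t=24-29: P1@Q2 runs 5, rem=0, completes. Q0=[] Q1=[] Q2=[P3]
t=29-30: P3@Q2 runs 1, rem=0, completes. Q0=[] Q1=[] Q2=[]

Answer: P1(0-2) P2(2-4) P3(4-6) P1(6-12) P2(12-18) P3(18-24) P1(24-29) P3(29-30)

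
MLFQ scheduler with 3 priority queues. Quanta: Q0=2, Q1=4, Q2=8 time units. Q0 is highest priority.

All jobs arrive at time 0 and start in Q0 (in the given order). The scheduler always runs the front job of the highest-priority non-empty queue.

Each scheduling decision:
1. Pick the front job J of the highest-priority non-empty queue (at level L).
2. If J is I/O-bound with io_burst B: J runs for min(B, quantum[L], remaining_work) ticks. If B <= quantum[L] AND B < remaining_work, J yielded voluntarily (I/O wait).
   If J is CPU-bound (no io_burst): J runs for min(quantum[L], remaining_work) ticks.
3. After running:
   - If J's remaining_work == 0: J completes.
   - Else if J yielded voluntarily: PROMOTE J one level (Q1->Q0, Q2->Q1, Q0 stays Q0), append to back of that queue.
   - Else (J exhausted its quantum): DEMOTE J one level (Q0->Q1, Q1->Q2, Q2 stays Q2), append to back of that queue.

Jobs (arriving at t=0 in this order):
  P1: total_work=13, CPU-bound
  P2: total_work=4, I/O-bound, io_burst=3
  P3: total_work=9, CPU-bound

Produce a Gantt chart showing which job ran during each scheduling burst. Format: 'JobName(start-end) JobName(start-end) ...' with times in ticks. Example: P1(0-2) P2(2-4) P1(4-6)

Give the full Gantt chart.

Answer: P1(0-2) P2(2-4) P3(4-6) P1(6-10) P2(10-12) P3(12-16) P1(16-23) P3(23-26)

Derivation:
t=0-2: P1@Q0 runs 2, rem=11, quantum used, demote→Q1. Q0=[P2,P3] Q1=[P1] Q2=[]
t=2-4: P2@Q0 runs 2, rem=2, quantum used, demote→Q1. Q0=[P3] Q1=[P1,P2] Q2=[]
t=4-6: P3@Q0 runs 2, rem=7, quantum used, demote→Q1. Q0=[] Q1=[P1,P2,P3] Q2=[]
t=6-10: P1@Q1 runs 4, rem=7, quantum used, demote→Q2. Q0=[] Q1=[P2,P3] Q2=[P1]
t=10-12: P2@Q1 runs 2, rem=0, completes. Q0=[] Q1=[P3] Q2=[P1]
t=12-16: P3@Q1 runs 4, rem=3, quantum used, demote→Q2. Q0=[] Q1=[] Q2=[P1,P3]
t=16-23: P1@Q2 runs 7, rem=0, completes. Q0=[] Q1=[] Q2=[P3]
t=23-26: P3@Q2 runs 3, rem=0, completes. Q0=[] Q1=[] Q2=[]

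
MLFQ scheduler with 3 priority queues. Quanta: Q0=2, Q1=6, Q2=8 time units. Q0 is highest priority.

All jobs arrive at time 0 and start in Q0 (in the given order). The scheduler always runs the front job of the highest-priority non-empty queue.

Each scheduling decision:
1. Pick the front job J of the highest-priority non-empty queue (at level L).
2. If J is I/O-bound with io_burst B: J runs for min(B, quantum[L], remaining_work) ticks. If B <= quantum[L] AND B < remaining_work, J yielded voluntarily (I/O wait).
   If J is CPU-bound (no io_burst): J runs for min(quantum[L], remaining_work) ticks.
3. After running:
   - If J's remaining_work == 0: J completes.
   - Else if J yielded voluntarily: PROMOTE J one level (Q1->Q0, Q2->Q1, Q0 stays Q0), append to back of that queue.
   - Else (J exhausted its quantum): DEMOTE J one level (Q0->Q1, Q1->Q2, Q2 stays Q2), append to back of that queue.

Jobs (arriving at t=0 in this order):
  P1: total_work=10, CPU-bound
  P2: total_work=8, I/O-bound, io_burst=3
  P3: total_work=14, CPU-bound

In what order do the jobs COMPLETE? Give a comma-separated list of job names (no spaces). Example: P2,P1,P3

t=0-2: P1@Q0 runs 2, rem=8, quantum used, demote→Q1. Q0=[P2,P3] Q1=[P1] Q2=[]
t=2-4: P2@Q0 runs 2, rem=6, quantum used, demote→Q1. Q0=[P3] Q1=[P1,P2] Q2=[]
t=4-6: P3@Q0 runs 2, rem=12, quantum used, demote→Q1. Q0=[] Q1=[P1,P2,P3] Q2=[]
t=6-12: P1@Q1 runs 6, rem=2, quantum used, demote→Q2. Q0=[] Q1=[P2,P3] Q2=[P1]
t=12-15: P2@Q1 runs 3, rem=3, I/O yield, promote→Q0. Q0=[P2] Q1=[P3] Q2=[P1]
t=15-17: P2@Q0 runs 2, rem=1, quantum used, demote→Q1. Q0=[] Q1=[P3,P2] Q2=[P1]
t=17-23: P3@Q1 runs 6, rem=6, quantum used, demote→Q2. Q0=[] Q1=[P2] Q2=[P1,P3]
t=23-24: P2@Q1 runs 1, rem=0, completes. Q0=[] Q1=[] Q2=[P1,P3]
t=24-26: P1@Q2 runs 2, rem=0, completes. Q0=[] Q1=[] Q2=[P3]
t=26-32: P3@Q2 runs 6, rem=0, completes. Q0=[] Q1=[] Q2=[]

Answer: P2,P1,P3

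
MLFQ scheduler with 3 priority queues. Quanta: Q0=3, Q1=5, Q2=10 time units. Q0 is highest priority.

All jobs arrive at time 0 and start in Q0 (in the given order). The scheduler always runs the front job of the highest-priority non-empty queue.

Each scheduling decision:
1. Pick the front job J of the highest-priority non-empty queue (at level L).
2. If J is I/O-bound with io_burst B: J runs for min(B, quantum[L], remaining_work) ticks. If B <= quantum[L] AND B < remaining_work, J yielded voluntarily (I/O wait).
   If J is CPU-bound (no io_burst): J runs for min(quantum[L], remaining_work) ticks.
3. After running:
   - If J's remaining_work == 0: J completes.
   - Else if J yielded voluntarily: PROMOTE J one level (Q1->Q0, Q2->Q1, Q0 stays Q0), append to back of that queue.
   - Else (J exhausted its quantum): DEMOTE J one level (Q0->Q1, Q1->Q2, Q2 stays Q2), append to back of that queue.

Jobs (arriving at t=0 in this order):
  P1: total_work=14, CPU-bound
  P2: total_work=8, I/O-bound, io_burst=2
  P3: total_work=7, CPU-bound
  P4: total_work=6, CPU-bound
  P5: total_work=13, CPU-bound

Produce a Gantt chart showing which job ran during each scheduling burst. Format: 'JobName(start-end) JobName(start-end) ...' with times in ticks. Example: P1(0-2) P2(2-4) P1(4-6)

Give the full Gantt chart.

t=0-3: P1@Q0 runs 3, rem=11, quantum used, demote→Q1. Q0=[P2,P3,P4,P5] Q1=[P1] Q2=[]
t=3-5: P2@Q0 runs 2, rem=6, I/O yield, promote→Q0. Q0=[P3,P4,P5,P2] Q1=[P1] Q2=[]
t=5-8: P3@Q0 runs 3, rem=4, quantum used, demote→Q1. Q0=[P4,P5,P2] Q1=[P1,P3] Q2=[]
t=8-11: P4@Q0 runs 3, rem=3, quantum used, demote→Q1. Q0=[P5,P2] Q1=[P1,P3,P4] Q2=[]
t=11-14: P5@Q0 runs 3, rem=10, quantum used, demote→Q1. Q0=[P2] Q1=[P1,P3,P4,P5] Q2=[]
t=14-16: P2@Q0 runs 2, rem=4, I/O yield, promote→Q0. Q0=[P2] Q1=[P1,P3,P4,P5] Q2=[]
t=16-18: P2@Q0 runs 2, rem=2, I/O yield, promote→Q0. Q0=[P2] Q1=[P1,P3,P4,P5] Q2=[]
t=18-20: P2@Q0 runs 2, rem=0, completes. Q0=[] Q1=[P1,P3,P4,P5] Q2=[]
t=20-25: P1@Q1 runs 5, rem=6, quantum used, demote→Q2. Q0=[] Q1=[P3,P4,P5] Q2=[P1]
t=25-29: P3@Q1 runs 4, rem=0, completes. Q0=[] Q1=[P4,P5] Q2=[P1]
t=29-32: P4@Q1 runs 3, rem=0, completes. Q0=[] Q1=[P5] Q2=[P1]
t=32-37: P5@Q1 runs 5, rem=5, quantum used, demote→Q2. Q0=[] Q1=[] Q2=[P1,P5]
t=37-43: P1@Q2 runs 6, rem=0, completes. Q0=[] Q1=[] Q2=[P5]
t=43-48: P5@Q2 runs 5, rem=0, completes. Q0=[] Q1=[] Q2=[]

Answer: P1(0-3) P2(3-5) P3(5-8) P4(8-11) P5(11-14) P2(14-16) P2(16-18) P2(18-20) P1(20-25) P3(25-29) P4(29-32) P5(32-37) P1(37-43) P5(43-48)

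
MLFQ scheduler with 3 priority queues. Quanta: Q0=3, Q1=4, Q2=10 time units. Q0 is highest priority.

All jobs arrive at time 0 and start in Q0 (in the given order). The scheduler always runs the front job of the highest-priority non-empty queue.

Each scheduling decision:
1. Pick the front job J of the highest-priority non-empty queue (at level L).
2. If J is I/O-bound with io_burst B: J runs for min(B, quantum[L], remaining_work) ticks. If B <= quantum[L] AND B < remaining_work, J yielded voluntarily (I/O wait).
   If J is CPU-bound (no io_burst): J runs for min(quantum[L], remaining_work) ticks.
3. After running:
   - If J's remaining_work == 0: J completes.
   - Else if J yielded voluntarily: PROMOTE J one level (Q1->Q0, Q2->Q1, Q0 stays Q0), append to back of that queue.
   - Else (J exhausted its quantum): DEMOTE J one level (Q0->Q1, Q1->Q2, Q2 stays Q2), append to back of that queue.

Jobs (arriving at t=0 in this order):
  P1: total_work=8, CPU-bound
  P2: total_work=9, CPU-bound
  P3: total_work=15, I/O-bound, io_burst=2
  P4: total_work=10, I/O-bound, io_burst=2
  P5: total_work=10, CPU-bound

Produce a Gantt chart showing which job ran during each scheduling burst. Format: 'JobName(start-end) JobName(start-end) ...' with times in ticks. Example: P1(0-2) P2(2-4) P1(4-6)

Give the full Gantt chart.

t=0-3: P1@Q0 runs 3, rem=5, quantum used, demote→Q1. Q0=[P2,P3,P4,P5] Q1=[P1] Q2=[]
t=3-6: P2@Q0 runs 3, rem=6, quantum used, demote→Q1. Q0=[P3,P4,P5] Q1=[P1,P2] Q2=[]
t=6-8: P3@Q0 runs 2, rem=13, I/O yield, promote→Q0. Q0=[P4,P5,P3] Q1=[P1,P2] Q2=[]
t=8-10: P4@Q0 runs 2, rem=8, I/O yield, promote→Q0. Q0=[P5,P3,P4] Q1=[P1,P2] Q2=[]
t=10-13: P5@Q0 runs 3, rem=7, quantum used, demote→Q1. Q0=[P3,P4] Q1=[P1,P2,P5] Q2=[]
t=13-15: P3@Q0 runs 2, rem=11, I/O yield, promote→Q0. Q0=[P4,P3] Q1=[P1,P2,P5] Q2=[]
t=15-17: P4@Q0 runs 2, rem=6, I/O yield, promote→Q0. Q0=[P3,P4] Q1=[P1,P2,P5] Q2=[]
t=17-19: P3@Q0 runs 2, rem=9, I/O yield, promote→Q0. Q0=[P4,P3] Q1=[P1,P2,P5] Q2=[]
t=19-21: P4@Q0 runs 2, rem=4, I/O yield, promote→Q0. Q0=[P3,P4] Q1=[P1,P2,P5] Q2=[]
t=21-23: P3@Q0 runs 2, rem=7, I/O yield, promote→Q0. Q0=[P4,P3] Q1=[P1,P2,P5] Q2=[]
t=23-25: P4@Q0 runs 2, rem=2, I/O yield, promote→Q0. Q0=[P3,P4] Q1=[P1,P2,P5] Q2=[]
t=25-27: P3@Q0 runs 2, rem=5, I/O yield, promote→Q0. Q0=[P4,P3] Q1=[P1,P2,P5] Q2=[]
t=27-29: P4@Q0 runs 2, rem=0, completes. Q0=[P3] Q1=[P1,P2,P5] Q2=[]
t=29-31: P3@Q0 runs 2, rem=3, I/O yield, promote→Q0. Q0=[P3] Q1=[P1,P2,P5] Q2=[]
t=31-33: P3@Q0 runs 2, rem=1, I/O yield, promote→Q0. Q0=[P3] Q1=[P1,P2,P5] Q2=[]
t=33-34: P3@Q0 runs 1, rem=0, completes. Q0=[] Q1=[P1,P2,P5] Q2=[]
t=34-38: P1@Q1 runs 4, rem=1, quantum used, demote→Q2. Q0=[] Q1=[P2,P5] Q2=[P1]
t=38-42: P2@Q1 runs 4, rem=2, quantum used, demote→Q2. Q0=[] Q1=[P5] Q2=[P1,P2]
t=42-46: P5@Q1 runs 4, rem=3, quantum used, demote→Q2. Q0=[] Q1=[] Q2=[P1,P2,P5]
t=46-47: P1@Q2 runs 1, rem=0, completes. Q0=[] Q1=[] Q2=[P2,P5]
t=47-49: P2@Q2 runs 2, rem=0, completes. Q0=[] Q1=[] Q2=[P5]
t=49-52: P5@Q2 runs 3, rem=0, completes. Q0=[] Q1=[] Q2=[]

Answer: P1(0-3) P2(3-6) P3(6-8) P4(8-10) P5(10-13) P3(13-15) P4(15-17) P3(17-19) P4(19-21) P3(21-23) P4(23-25) P3(25-27) P4(27-29) P3(29-31) P3(31-33) P3(33-34) P1(34-38) P2(38-42) P5(42-46) P1(46-47) P2(47-49) P5(49-52)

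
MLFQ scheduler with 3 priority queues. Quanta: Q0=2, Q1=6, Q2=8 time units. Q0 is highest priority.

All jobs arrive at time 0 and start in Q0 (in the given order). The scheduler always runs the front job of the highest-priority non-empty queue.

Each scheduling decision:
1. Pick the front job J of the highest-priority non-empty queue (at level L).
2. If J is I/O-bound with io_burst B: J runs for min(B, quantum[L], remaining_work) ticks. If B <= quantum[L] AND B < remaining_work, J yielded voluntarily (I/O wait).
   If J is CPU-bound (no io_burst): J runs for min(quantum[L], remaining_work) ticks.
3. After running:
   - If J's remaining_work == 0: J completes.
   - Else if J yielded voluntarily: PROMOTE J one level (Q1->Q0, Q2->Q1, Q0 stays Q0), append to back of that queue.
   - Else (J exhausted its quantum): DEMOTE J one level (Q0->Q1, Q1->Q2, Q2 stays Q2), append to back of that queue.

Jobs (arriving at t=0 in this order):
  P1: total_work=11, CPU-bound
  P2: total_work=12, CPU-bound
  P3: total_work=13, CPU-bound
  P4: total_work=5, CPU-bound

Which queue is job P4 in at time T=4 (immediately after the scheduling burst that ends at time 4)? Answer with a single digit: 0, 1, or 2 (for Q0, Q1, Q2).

Answer: 0

Derivation:
t=0-2: P1@Q0 runs 2, rem=9, quantum used, demote→Q1. Q0=[P2,P3,P4] Q1=[P1] Q2=[]
t=2-4: P2@Q0 runs 2, rem=10, quantum used, demote→Q1. Q0=[P3,P4] Q1=[P1,P2] Q2=[]
t=4-6: P3@Q0 runs 2, rem=11, quantum used, demote→Q1. Q0=[P4] Q1=[P1,P2,P3] Q2=[]
t=6-8: P4@Q0 runs 2, rem=3, quantum used, demote→Q1. Q0=[] Q1=[P1,P2,P3,P4] Q2=[]
t=8-14: P1@Q1 runs 6, rem=3, quantum used, demote→Q2. Q0=[] Q1=[P2,P3,P4] Q2=[P1]
t=14-20: P2@Q1 runs 6, rem=4, quantum used, demote→Q2. Q0=[] Q1=[P3,P4] Q2=[P1,P2]
t=20-26: P3@Q1 runs 6, rem=5, quantum used, demote→Q2. Q0=[] Q1=[P4] Q2=[P1,P2,P3]
t=26-29: P4@Q1 runs 3, rem=0, completes. Q0=[] Q1=[] Q2=[P1,P2,P3]
t=29-32: P1@Q2 runs 3, rem=0, completes. Q0=[] Q1=[] Q2=[P2,P3]
t=32-36: P2@Q2 runs 4, rem=0, completes. Q0=[] Q1=[] Q2=[P3]
t=36-41: P3@Q2 runs 5, rem=0, completes. Q0=[] Q1=[] Q2=[]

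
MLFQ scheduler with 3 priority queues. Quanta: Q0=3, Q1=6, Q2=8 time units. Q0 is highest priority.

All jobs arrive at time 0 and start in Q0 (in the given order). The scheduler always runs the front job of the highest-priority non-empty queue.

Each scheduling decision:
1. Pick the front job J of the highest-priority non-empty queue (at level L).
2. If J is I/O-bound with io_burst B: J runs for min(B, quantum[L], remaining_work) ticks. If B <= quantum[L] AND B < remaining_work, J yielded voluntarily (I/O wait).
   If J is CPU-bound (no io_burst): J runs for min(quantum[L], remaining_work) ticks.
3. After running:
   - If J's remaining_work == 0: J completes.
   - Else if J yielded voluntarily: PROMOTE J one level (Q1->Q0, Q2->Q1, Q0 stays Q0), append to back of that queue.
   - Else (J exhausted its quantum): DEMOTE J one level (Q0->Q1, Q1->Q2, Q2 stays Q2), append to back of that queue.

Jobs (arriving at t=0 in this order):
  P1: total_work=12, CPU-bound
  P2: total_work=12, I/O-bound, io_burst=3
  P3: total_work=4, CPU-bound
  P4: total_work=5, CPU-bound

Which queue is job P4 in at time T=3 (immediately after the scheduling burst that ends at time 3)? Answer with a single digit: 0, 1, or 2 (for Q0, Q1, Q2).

Answer: 0

Derivation:
t=0-3: P1@Q0 runs 3, rem=9, quantum used, demote→Q1. Q0=[P2,P3,P4] Q1=[P1] Q2=[]
t=3-6: P2@Q0 runs 3, rem=9, I/O yield, promote→Q0. Q0=[P3,P4,P2] Q1=[P1] Q2=[]
t=6-9: P3@Q0 runs 3, rem=1, quantum used, demote→Q1. Q0=[P4,P2] Q1=[P1,P3] Q2=[]
t=9-12: P4@Q0 runs 3, rem=2, quantum used, demote→Q1. Q0=[P2] Q1=[P1,P3,P4] Q2=[]
t=12-15: P2@Q0 runs 3, rem=6, I/O yield, promote→Q0. Q0=[P2] Q1=[P1,P3,P4] Q2=[]
t=15-18: P2@Q0 runs 3, rem=3, I/O yield, promote→Q0. Q0=[P2] Q1=[P1,P3,P4] Q2=[]
t=18-21: P2@Q0 runs 3, rem=0, completes. Q0=[] Q1=[P1,P3,P4] Q2=[]
t=21-27: P1@Q1 runs 6, rem=3, quantum used, demote→Q2. Q0=[] Q1=[P3,P4] Q2=[P1]
t=27-28: P3@Q1 runs 1, rem=0, completes. Q0=[] Q1=[P4] Q2=[P1]
t=28-30: P4@Q1 runs 2, rem=0, completes. Q0=[] Q1=[] Q2=[P1]
t=30-33: P1@Q2 runs 3, rem=0, completes. Q0=[] Q1=[] Q2=[]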